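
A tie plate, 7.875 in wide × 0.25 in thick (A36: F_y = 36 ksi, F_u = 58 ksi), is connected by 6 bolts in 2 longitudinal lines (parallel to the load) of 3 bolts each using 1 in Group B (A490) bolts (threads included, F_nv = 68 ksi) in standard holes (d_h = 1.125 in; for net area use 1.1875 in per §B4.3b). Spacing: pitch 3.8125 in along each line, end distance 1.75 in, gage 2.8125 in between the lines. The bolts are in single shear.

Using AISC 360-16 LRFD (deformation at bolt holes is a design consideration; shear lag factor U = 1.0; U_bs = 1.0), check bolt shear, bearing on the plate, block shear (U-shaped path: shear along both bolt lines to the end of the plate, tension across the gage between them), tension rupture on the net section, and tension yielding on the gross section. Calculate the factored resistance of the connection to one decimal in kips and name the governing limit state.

Bolt shear: A_b = π(1)²/4 = 0.7854 in². φR_n = 0.75 × 68 × 0.7854 × 6 × 1 = 240.3 kips.
Bearing (0.25 in plate, F_u = 58 ksi): end bolts L_c = 1.75 − 1.125/2 = 1.1875, R_n = min(1.2×1.1875×0.25×58, 2.4×1×0.25×58) = 20.663 kips/bolt; interior L_c = 3.8125 − 1.125 = 2.6875, R_n = 34.8 kips/bolt. φR_n = 0.75 × (2×20.663 + 4×34.8) = 135.4 kips.
Block shear: shear path 2×[1.75+2×3.8125] = 2×9.375 in, A_gv = 4.6875, A_nv = 2×(9.375 − 2.5×1.1875)×0.25 = 3.2031 in²; tension across gage: (2.8125 − 1×1.1875)×0.25 = 0.40625 in². R_n = min(0.6×58×3.2031, 0.6×36×4.6875) + 1.0×58×0.40625 = min(111.47, 101.25) + 23.563 = 124.81 kips. φR_n = 0.75 × 124.81 = 93.6 kips.
Tension rupture (net): A_n = (7.875 − 2×1.1875)×0.25 = 1.375 in² (U = 1.0, A_e = A_n). φR_n = 0.75 × 58 × 1.375 = 59.8 kips.
Tension yield (gross): A_g = 7.875×0.25 = 1.9688 in². φR_n = 0.90 × 36 × 1.9688 = 63.8 kips.
Governing: min(240.3, 135.4, 93.6, 59.8, 63.8) = 59.8 kips → net-section rupture.

59.8 kips (net-section rupture governs)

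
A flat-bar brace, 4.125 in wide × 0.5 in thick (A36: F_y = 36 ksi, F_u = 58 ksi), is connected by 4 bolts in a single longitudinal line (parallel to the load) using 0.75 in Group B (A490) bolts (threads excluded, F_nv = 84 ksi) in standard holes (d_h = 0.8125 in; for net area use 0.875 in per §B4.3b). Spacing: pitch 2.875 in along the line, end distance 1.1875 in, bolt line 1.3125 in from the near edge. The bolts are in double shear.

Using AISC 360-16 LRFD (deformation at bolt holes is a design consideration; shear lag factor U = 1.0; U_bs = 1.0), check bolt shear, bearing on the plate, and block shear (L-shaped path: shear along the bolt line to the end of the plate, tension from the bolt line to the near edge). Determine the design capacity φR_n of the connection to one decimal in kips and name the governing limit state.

98.5 kips (block shear governs)

Bolt shear: A_b = π(0.75)²/4 = 0.44179 in². φR_n = 0.75 × 84 × 0.44179 × 4 × 2 = 222.7 kips.
Bearing (0.5 in plate, F_u = 58 ksi): end bolts L_c = 1.1875 − 0.8125/2 = 0.78125, R_n = min(1.2×0.78125×0.5×58, 2.4×0.75×0.5×58) = 27.188 kips/bolt; interior L_c = 2.875 − 0.8125 = 2.0625, R_n = 52.2 kips/bolt. φR_n = 0.75 × (1×27.188 + 3×52.2) = 137.8 kips.
Block shear: shear path 1×[1.1875+3×2.875] = 1×9.8125 in, A_gv = 4.9063, A_nv = 1×(9.8125 − 3.5×0.875)×0.5 = 3.375 in²; tension to near edge: (1.3125 − 0.5×0.875)×0.5 = 0.4375 in². R_n = min(0.6×58×3.375, 0.6×36×4.9063) + 1.0×58×0.4375 = min(117.45, 105.98) + 25.375 = 131.36 kips. φR_n = 0.75 × 131.36 = 98.5 kips.
Governing: min(222.7, 137.8, 98.5) = 98.5 kips → block shear.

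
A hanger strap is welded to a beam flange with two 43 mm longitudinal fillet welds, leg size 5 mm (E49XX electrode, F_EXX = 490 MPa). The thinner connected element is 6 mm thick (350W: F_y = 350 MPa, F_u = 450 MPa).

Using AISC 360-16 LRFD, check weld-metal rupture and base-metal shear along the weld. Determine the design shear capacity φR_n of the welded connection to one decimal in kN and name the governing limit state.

67.0 kN (weld metal governs)

Weld metal: throat = 0.707×5 = 3.535 mm, L = 2×43 = 86 mm. φR_n = 0.75 × 0.6 × 490 × 3.535 × 86 = 67.0 kN.
Base metal shear (6 mm plate): yield φR_n = 1.0×0.6×350×6×86 = 108.4 kN; rupture φR_n = 0.75×0.6×450×6×86 = 104.5 kN; take 104.5 kN (rupture).
Governing: min(67.0, 104.5) = 67.0 kN → weld metal.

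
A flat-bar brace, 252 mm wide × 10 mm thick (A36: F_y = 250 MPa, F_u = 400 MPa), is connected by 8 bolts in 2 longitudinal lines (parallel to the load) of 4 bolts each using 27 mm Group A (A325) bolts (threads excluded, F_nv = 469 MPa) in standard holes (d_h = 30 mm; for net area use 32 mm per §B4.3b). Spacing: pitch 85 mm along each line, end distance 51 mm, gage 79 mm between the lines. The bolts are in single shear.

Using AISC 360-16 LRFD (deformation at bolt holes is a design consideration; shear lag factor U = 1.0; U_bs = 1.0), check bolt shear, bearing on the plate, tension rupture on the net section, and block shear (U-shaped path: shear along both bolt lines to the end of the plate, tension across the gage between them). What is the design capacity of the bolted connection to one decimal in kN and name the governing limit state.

Bolt shear: A_b = π(27)²/4 = 572.56 mm². φR_n = 0.75 × 469 × 572.56 × 8 × 1 = 1611.2 kN.
Bearing (10 mm plate, F_u = 400 MPa): end bolts L_c = 51 − 30/2 = 36, R_n = min(1.2×36×10×400, 2.4×27×10×400) = 172.8 kN/bolt; interior L_c = 85 − 30 = 55, R_n = 259.2 kN/bolt. φR_n = 0.75 × (2×172.8 + 6×259.2) = 1425.6 kN.
Tension rupture (net): A_n = (252 − 2×32)×10 = 1880 mm² (U = 1.0, A_e = A_n). φR_n = 0.75 × 400 × 1880 = 564.0 kN.
Block shear: shear path 2×[51+3×85] = 2×306 mm, A_gv = 6120, A_nv = 2×(306 − 3.5×32)×10 = 3880 mm²; tension across gage: (79 − 1×32)×10 = 470 mm². R_n = min(0.6×400×3880, 0.6×250×6120) + 1.0×400×470 = min(931.2, 918) + 188 = 1106 kN. φR_n = 0.75 × 1106 = 829.5 kN.
Governing: min(1611.2, 1425.6, 564.0, 829.5) = 564.0 kN → net-section rupture.

564.0 kN (net-section rupture governs)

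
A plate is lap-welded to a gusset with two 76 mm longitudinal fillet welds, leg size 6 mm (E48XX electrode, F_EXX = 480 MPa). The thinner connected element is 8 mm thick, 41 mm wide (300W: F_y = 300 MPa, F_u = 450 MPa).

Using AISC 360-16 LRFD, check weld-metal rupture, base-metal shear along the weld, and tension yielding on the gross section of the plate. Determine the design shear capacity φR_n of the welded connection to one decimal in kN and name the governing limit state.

Weld metal: throat = 0.707×6 = 4.242 mm, L = 2×76 = 152 mm. φR_n = 0.75 × 0.6 × 480 × 4.242 × 152 = 139.3 kN.
Base metal shear (8 mm plate): yield φR_n = 1.0×0.6×300×8×152 = 218.9 kN; rupture φR_n = 0.75×0.6×450×8×152 = 246.2 kN; take 218.9 kN (yield).
Tension yield (gross): A_g = 41×8 = 328 mm². φR_n = 0.90 × 300 × 328 = 88.6 kN.
Governing: min(139.3, 218.9, 88.6) = 88.6 kN → gross-section yield.

88.6 kN (gross-section yield governs)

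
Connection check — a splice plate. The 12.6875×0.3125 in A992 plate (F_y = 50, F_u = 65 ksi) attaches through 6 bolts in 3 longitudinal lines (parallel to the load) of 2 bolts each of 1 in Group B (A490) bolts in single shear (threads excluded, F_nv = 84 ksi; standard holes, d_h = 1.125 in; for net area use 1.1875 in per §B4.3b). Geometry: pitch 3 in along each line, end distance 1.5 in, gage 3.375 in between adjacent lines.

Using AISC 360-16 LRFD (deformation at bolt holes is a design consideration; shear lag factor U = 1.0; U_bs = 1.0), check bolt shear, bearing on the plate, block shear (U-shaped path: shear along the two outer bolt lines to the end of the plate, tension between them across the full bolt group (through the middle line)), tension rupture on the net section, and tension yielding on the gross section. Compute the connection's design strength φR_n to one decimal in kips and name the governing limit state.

Bolt shear: A_b = π(1)²/4 = 0.7854 in². φR_n = 0.75 × 84 × 0.7854 × 6 × 1 = 296.9 kips.
Bearing (0.3125 in plate, F_u = 65 ksi): end bolts L_c = 1.5 − 1.125/2 = 0.9375, R_n = min(1.2×0.9375×0.3125×65, 2.4×1×0.3125×65) = 22.852 kips/bolt; interior L_c = 3 − 1.125 = 1.875, R_n = 45.703 kips/bolt. φR_n = 0.75 × (3×22.852 + 3×45.703) = 154.2 kips.
Block shear: shear path 2×[1.5+1×3] = 2×4.5 in, A_gv = 2.8125, A_nv = 2×(4.5 − 1.5×1.1875)×0.3125 = 1.6992 in²; tension across gage: (6.75 − 2×1.1875)×0.3125 = 1.3672 in². R_n = min(0.6×65×1.6992, 0.6×50×2.8125) + 1.0×65×1.3672 = min(66.269, 84.375) + 88.868 = 155.14 kips. φR_n = 0.75 × 155.14 = 116.4 kips.
Tension rupture (net): A_n = (12.6875 − 3×1.1875)×0.3125 = 2.8516 in² (U = 1.0, A_e = A_n). φR_n = 0.75 × 65 × 2.8516 = 139.0 kips.
Tension yield (gross): A_g = 12.6875×0.3125 = 3.9648 in². φR_n = 0.90 × 50 × 3.9648 = 178.4 kips.
Governing: min(296.9, 154.2, 116.4, 139.0, 178.4) = 116.4 kips → block shear.

116.4 kips (block shear governs)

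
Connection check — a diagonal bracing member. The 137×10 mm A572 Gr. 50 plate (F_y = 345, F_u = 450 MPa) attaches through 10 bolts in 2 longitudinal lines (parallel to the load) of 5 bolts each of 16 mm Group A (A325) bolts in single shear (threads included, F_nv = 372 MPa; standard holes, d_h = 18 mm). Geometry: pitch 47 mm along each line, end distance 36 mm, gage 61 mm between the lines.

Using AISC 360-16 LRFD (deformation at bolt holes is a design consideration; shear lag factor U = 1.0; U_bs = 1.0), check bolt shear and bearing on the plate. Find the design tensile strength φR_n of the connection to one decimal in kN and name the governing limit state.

Bolt shear: A_b = π(16)²/4 = 201.06 mm². φR_n = 0.75 × 372 × 201.06 × 10 × 1 = 561.0 kN.
Bearing (10 mm plate, F_u = 450 MPa): end bolts L_c = 36 − 18/2 = 27, R_n = min(1.2×27×10×450, 2.4×16×10×450) = 145.8 kN/bolt; interior L_c = 47 − 18 = 29, R_n = 156.6 kN/bolt. φR_n = 0.75 × (2×145.8 + 8×156.6) = 1158.3 kN.
Governing: min(561.0, 1158.3) = 561.0 kN → bolt shear.

561.0 kN (bolt shear governs)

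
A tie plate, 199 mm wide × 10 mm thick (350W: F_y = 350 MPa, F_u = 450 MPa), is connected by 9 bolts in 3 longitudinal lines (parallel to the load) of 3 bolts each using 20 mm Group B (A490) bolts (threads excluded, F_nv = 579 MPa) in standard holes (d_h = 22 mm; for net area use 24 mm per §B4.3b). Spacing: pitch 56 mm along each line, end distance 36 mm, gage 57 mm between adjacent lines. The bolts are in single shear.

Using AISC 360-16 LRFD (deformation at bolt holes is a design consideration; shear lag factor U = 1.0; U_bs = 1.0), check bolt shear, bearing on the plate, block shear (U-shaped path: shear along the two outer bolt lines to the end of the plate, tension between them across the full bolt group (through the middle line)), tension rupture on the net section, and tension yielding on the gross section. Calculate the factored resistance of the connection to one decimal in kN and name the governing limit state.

428.6 kN (net-section rupture governs)

Bolt shear: A_b = π(20)²/4 = 314.16 mm². φR_n = 0.75 × 579 × 314.16 × 9 × 1 = 1227.8 kN.
Bearing (10 mm plate, F_u = 450 MPa): end bolts L_c = 36 − 22/2 = 25, R_n = min(1.2×25×10×450, 2.4×20×10×450) = 135 kN/bolt; interior L_c = 56 − 22 = 34, R_n = 183.6 kN/bolt. φR_n = 0.75 × (3×135 + 6×183.6) = 1130.0 kN.
Block shear: shear path 2×[36+2×56] = 2×148 mm, A_gv = 2960, A_nv = 2×(148 − 2.5×24)×10 = 1760 mm²; tension across gage: (114 − 2×24)×10 = 660 mm². R_n = min(0.6×450×1760, 0.6×350×2960) + 1.0×450×660 = min(475.2, 621.6) + 297 = 772.2 kN. φR_n = 0.75 × 772.2 = 579.2 kN.
Tension rupture (net): A_n = (199 − 3×24)×10 = 1270 mm² (U = 1.0, A_e = A_n). φR_n = 0.75 × 450 × 1270 = 428.6 kN.
Tension yield (gross): A_g = 199×10 = 1990 mm². φR_n = 0.90 × 350 × 1990 = 626.9 kN.
Governing: min(1227.8, 1130.0, 579.2, 428.6, 626.9) = 428.6 kN → net-section rupture.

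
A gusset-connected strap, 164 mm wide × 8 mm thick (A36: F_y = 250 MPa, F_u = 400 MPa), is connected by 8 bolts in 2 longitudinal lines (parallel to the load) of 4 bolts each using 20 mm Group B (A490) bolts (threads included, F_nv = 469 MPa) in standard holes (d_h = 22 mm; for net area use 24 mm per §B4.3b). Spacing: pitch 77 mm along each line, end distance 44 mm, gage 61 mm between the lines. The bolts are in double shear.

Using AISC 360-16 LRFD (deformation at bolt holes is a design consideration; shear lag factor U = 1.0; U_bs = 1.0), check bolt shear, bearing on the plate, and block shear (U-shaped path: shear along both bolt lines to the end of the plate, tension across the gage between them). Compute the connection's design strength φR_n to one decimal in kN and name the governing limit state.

Bolt shear: A_b = π(20)²/4 = 314.16 mm². φR_n = 0.75 × 469 × 314.16 × 8 × 2 = 1768.1 kN.
Bearing (8 mm plate, F_u = 400 MPa): end bolts L_c = 44 − 22/2 = 33, R_n = min(1.2×33×8×400, 2.4×20×8×400) = 126.72 kN/bolt; interior L_c = 77 − 22 = 55, R_n = 153.6 kN/bolt. φR_n = 0.75 × (2×126.72 + 6×153.6) = 881.3 kN.
Block shear: shear path 2×[44+3×77] = 2×275 mm, A_gv = 4400, A_nv = 2×(275 − 3.5×24)×8 = 3056 mm²; tension across gage: (61 − 1×24)×8 = 296 mm². R_n = min(0.6×400×3056, 0.6×250×4400) + 1.0×400×296 = min(733.44, 660) + 118.4 = 778.4 kN. φR_n = 0.75 × 778.4 = 583.8 kN.
Governing: min(1768.1, 881.3, 583.8) = 583.8 kN → block shear.

583.8 kN (block shear governs)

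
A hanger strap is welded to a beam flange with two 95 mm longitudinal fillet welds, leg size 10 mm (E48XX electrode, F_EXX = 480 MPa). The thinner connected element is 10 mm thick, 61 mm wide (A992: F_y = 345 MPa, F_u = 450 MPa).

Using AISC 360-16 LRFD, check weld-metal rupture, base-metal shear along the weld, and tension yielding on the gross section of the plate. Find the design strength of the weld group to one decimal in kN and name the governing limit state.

Weld metal: throat = 0.707×10 = 7.07 mm, L = 2×95 = 190 mm. φR_n = 0.75 × 0.6 × 480 × 7.07 × 190 = 290.2 kN.
Base metal shear (10 mm plate): yield φR_n = 1.0×0.6×345×10×190 = 393.3 kN; rupture φR_n = 0.75×0.6×450×10×190 = 384.8 kN; take 384.8 kN (rupture).
Tension yield (gross): A_g = 61×10 = 610 mm². φR_n = 0.90 × 345 × 610 = 189.4 kN.
Governing: min(290.2, 384.8, 189.4) = 189.4 kN → gross-section yield.

189.4 kN (gross-section yield governs)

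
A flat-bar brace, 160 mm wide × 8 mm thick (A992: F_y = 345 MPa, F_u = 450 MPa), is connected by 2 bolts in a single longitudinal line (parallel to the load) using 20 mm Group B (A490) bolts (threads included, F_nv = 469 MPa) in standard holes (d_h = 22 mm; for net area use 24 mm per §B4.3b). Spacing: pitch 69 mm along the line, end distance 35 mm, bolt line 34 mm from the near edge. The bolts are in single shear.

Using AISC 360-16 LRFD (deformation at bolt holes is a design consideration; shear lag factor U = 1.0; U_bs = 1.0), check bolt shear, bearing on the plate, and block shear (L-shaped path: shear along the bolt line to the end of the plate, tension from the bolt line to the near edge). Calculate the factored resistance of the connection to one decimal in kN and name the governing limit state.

Bolt shear: A_b = π(20)²/4 = 314.16 mm². φR_n = 0.75 × 469 × 314.16 × 2 × 1 = 221.0 kN.
Bearing (8 mm plate, F_u = 450 MPa): end bolts L_c = 35 − 22/2 = 24, R_n = min(1.2×24×8×450, 2.4×20×8×450) = 103.68 kN/bolt; interior L_c = 69 − 22 = 47, R_n = 172.8 kN/bolt. φR_n = 0.75 × (1×103.68 + 1×172.8) = 207.4 kN.
Block shear: shear path 1×[35+1×69] = 1×104 mm, A_gv = 832, A_nv = 1×(104 − 1.5×24)×8 = 544 mm²; tension to near edge: (34 − 0.5×24)×8 = 176 mm². R_n = min(0.6×450×544, 0.6×345×832) + 1.0×450×176 = min(146.88, 172.22) + 79.2 = 226.08 kN. φR_n = 0.75 × 226.08 = 169.6 kN.
Governing: min(221.0, 207.4, 169.6) = 169.6 kN → block shear.

169.6 kN (block shear governs)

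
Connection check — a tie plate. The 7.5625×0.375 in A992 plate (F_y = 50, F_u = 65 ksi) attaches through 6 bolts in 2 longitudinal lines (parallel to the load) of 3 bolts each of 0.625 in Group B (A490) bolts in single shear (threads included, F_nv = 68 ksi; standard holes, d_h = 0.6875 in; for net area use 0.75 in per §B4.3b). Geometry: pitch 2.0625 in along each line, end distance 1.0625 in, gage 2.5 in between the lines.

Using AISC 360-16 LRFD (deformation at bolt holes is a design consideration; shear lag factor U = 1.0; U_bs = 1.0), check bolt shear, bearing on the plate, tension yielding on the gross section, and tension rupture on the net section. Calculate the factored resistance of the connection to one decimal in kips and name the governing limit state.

Bolt shear: A_b = π(0.625)²/4 = 0.3068 in². φR_n = 0.75 × 68 × 0.3068 × 6 × 1 = 93.9 kips.
Bearing (0.375 in plate, F_u = 65 ksi): end bolts L_c = 1.0625 − 0.6875/2 = 0.71875, R_n = min(1.2×0.71875×0.375×65, 2.4×0.625×0.375×65) = 21.023 kips/bolt; interior L_c = 2.0625 − 0.6875 = 1.375, R_n = 36.563 kips/bolt. φR_n = 0.75 × (2×21.023 + 4×36.563) = 141.2 kips.
Tension yield (gross): A_g = 7.5625×0.375 = 2.8359 in². φR_n = 0.90 × 50 × 2.8359 = 127.6 kips.
Tension rupture (net): A_n = (7.5625 − 2×0.75)×0.375 = 2.2734 in² (U = 1.0, A_e = A_n). φR_n = 0.75 × 65 × 2.2734 = 110.8 kips.
Governing: min(93.9, 141.2, 127.6, 110.8) = 93.9 kips → bolt shear.

93.9 kips (bolt shear governs)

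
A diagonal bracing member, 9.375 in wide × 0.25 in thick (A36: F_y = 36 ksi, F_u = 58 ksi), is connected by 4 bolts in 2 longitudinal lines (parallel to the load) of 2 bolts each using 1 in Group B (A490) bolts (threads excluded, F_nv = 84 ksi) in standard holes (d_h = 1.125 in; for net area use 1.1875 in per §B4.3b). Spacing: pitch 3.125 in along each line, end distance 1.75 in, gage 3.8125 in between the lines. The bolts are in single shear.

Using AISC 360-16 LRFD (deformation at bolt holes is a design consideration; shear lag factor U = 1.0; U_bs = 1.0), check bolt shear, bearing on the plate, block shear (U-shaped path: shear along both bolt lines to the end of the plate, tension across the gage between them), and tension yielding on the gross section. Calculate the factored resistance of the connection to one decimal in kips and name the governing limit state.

Bolt shear: A_b = π(1)²/4 = 0.7854 in². φR_n = 0.75 × 84 × 0.7854 × 4 × 1 = 197.9 kips.
Bearing (0.25 in plate, F_u = 58 ksi): end bolts L_c = 1.75 − 1.125/2 = 1.1875, R_n = min(1.2×1.1875×0.25×58, 2.4×1×0.25×58) = 20.663 kips/bolt; interior L_c = 3.125 − 1.125 = 2, R_n = 34.8 kips/bolt. φR_n = 0.75 × (2×20.663 + 2×34.8) = 83.2 kips.
Block shear: shear path 2×[1.75+1×3.125] = 2×4.875 in, A_gv = 2.4375, A_nv = 2×(4.875 − 1.5×1.1875)×0.25 = 1.5469 in²; tension across gage: (3.8125 − 1×1.1875)×0.25 = 0.65625 in². R_n = min(0.6×58×1.5469, 0.6×36×2.4375) + 1.0×58×0.65625 = min(53.832, 52.65) + 38.063 = 90.713 kips. φR_n = 0.75 × 90.713 = 68.0 kips.
Tension yield (gross): A_g = 9.375×0.25 = 2.3438 in². φR_n = 0.90 × 36 × 2.3438 = 75.9 kips.
Governing: min(197.9, 83.2, 68.0, 75.9) = 68.0 kips → block shear.

68.0 kips (block shear governs)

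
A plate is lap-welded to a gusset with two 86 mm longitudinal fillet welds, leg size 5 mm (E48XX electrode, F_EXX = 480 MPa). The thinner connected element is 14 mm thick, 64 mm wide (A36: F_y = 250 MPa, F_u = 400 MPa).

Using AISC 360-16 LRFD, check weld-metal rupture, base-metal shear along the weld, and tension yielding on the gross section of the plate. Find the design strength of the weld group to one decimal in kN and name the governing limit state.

131.3 kN (weld metal governs)

Weld metal: throat = 0.707×5 = 3.535 mm, L = 2×86 = 172 mm. φR_n = 0.75 × 0.6 × 480 × 3.535 × 172 = 131.3 kN.
Base metal shear (14 mm plate): yield φR_n = 1.0×0.6×250×14×172 = 361.2 kN; rupture φR_n = 0.75×0.6×400×14×172 = 433.4 kN; take 361.2 kN (yield).
Tension yield (gross): A_g = 64×14 = 896 mm². φR_n = 0.90 × 250 × 896 = 201.6 kN.
Governing: min(131.3, 361.2, 201.6) = 131.3 kN → weld metal.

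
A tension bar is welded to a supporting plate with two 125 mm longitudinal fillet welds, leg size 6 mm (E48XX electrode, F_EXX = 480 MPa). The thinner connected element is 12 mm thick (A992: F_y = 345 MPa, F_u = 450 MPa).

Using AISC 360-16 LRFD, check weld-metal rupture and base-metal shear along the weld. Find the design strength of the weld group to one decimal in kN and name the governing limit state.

Weld metal: throat = 0.707×6 = 4.242 mm, L = 2×125 = 250 mm. φR_n = 0.75 × 0.6 × 480 × 4.242 × 250 = 229.1 kN.
Base metal shear (12 mm plate): yield φR_n = 1.0×0.6×345×12×250 = 621.0 kN; rupture φR_n = 0.75×0.6×450×12×250 = 607.5 kN; take 607.5 kN (rupture).
Governing: min(229.1, 607.5) = 229.1 kN → weld metal.

229.1 kN (weld metal governs)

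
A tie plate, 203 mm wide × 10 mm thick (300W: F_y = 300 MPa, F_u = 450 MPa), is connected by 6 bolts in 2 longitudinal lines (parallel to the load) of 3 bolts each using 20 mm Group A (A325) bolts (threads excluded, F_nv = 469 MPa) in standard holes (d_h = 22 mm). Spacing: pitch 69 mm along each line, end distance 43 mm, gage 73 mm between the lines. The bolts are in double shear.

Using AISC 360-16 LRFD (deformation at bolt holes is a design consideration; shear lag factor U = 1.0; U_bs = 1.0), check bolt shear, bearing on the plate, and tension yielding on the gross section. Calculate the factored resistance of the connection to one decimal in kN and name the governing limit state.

Bolt shear: A_b = π(20)²/4 = 314.16 mm². φR_n = 0.75 × 469 × 314.16 × 6 × 2 = 1326.1 kN.
Bearing (10 mm plate, F_u = 450 MPa): end bolts L_c = 43 − 22/2 = 32, R_n = min(1.2×32×10×450, 2.4×20×10×450) = 172.8 kN/bolt; interior L_c = 69 − 22 = 47, R_n = 216 kN/bolt. φR_n = 0.75 × (2×172.8 + 4×216) = 907.2 kN.
Tension yield (gross): A_g = 203×10 = 2030 mm². φR_n = 0.90 × 300 × 2030 = 548.1 kN.
Governing: min(1326.1, 907.2, 548.1) = 548.1 kN → gross-section yield.

548.1 kN (gross-section yield governs)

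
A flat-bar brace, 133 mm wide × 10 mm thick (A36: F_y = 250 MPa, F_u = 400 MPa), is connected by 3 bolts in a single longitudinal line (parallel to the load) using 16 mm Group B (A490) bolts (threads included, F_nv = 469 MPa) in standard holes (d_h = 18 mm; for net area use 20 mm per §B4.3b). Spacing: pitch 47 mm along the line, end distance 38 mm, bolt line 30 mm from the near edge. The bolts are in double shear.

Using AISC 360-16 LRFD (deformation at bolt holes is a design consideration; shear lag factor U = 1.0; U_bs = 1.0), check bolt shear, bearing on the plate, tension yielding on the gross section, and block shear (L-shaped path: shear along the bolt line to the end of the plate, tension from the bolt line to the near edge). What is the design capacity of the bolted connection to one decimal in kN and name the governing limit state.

Bolt shear: A_b = π(16)²/4 = 201.06 mm². φR_n = 0.75 × 469 × 201.06 × 3 × 2 = 424.3 kN.
Bearing (10 mm plate, F_u = 400 MPa): end bolts L_c = 38 − 18/2 = 29, R_n = min(1.2×29×10×400, 2.4×16×10×400) = 139.2 kN/bolt; interior L_c = 47 − 18 = 29, R_n = 139.2 kN/bolt. φR_n = 0.75 × (1×139.2 + 2×139.2) = 313.2 kN.
Tension yield (gross): A_g = 133×10 = 1330 mm². φR_n = 0.90 × 250 × 1330 = 299.3 kN.
Block shear: shear path 1×[38+2×47] = 1×132 mm, A_gv = 1320, A_nv = 1×(132 − 2.5×20)×10 = 820 mm²; tension to near edge: (30 − 0.5×20)×10 = 200 mm². R_n = min(0.6×400×820, 0.6×250×1320) + 1.0×400×200 = min(196.8, 198) + 80 = 276.8 kN. φR_n = 0.75 × 276.8 = 207.6 kN.
Governing: min(424.3, 313.2, 299.3, 207.6) = 207.6 kN → block shear.

207.6 kN (block shear governs)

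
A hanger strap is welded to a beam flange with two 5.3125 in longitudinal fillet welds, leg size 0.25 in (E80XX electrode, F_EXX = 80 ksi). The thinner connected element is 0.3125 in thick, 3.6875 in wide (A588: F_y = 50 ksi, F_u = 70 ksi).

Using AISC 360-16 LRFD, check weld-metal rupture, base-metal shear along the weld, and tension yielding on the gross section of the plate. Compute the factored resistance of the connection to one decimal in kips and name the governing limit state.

Weld metal: throat = 0.707×0.25 = 0.17675 in, L = 2×5.3125 = 10.625 in. φR_n = 0.75 × 0.6 × 80 × 0.17675 × 10.625 = 67.6 kips.
Base metal shear (0.3125 in plate): yield φR_n = 1.0×0.6×50×0.3125×10.625 = 99.6 kips; rupture φR_n = 0.75×0.6×70×0.3125×10.625 = 104.6 kips; take 99.6 kips (yield).
Tension yield (gross): A_g = 3.6875×0.3125 = 1.1523 in². φR_n = 0.90 × 50 × 1.1523 = 51.9 kips.
Governing: min(67.6, 99.6, 51.9) = 51.9 kips → gross-section yield.

51.9 kips (gross-section yield governs)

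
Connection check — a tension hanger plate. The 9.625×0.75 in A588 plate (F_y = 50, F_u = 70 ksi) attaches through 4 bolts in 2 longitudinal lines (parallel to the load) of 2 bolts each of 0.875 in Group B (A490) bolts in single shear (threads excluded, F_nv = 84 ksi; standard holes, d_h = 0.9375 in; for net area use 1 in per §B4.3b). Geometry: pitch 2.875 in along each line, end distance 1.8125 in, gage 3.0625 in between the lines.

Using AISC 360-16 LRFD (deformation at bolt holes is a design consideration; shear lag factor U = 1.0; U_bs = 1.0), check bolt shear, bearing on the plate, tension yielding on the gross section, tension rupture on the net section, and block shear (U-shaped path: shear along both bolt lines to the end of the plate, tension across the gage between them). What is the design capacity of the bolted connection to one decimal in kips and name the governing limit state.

151.5 kips (bolt shear governs)

Bolt shear: A_b = π(0.875)²/4 = 0.60132 in². φR_n = 0.75 × 84 × 0.60132 × 4 × 1 = 151.5 kips.
Bearing (0.75 in plate, F_u = 70 ksi): end bolts L_c = 1.8125 − 0.9375/2 = 1.34375, R_n = min(1.2×1.34375×0.75×70, 2.4×0.875×0.75×70) = 84.656 kips/bolt; interior L_c = 2.875 − 0.9375 = 1.9375, R_n = 110.25 kips/bolt. φR_n = 0.75 × (2×84.656 + 2×110.25) = 292.4 kips.
Tension yield (gross): A_g = 9.625×0.75 = 7.2188 in². φR_n = 0.90 × 50 × 7.2188 = 324.8 kips.
Tension rupture (net): A_n = (9.625 − 2×1)×0.75 = 5.7188 in² (U = 1.0, A_e = A_n). φR_n = 0.75 × 70 × 5.7188 = 300.2 kips.
Block shear: shear path 2×[1.8125+1×2.875] = 2×4.6875 in, A_gv = 7.0313, A_nv = 2×(4.6875 − 1.5×1)×0.75 = 4.7813 in²; tension across gage: (3.0625 − 1×1)×0.75 = 1.5469 in². R_n = min(0.6×70×4.7813, 0.6×50×7.0313) + 1.0×70×1.5469 = min(200.81, 210.94) + 108.28 = 309.09 kips. φR_n = 0.75 × 309.09 = 231.8 kips.
Governing: min(151.5, 292.4, 324.8, 300.2, 231.8) = 151.5 kips → bolt shear.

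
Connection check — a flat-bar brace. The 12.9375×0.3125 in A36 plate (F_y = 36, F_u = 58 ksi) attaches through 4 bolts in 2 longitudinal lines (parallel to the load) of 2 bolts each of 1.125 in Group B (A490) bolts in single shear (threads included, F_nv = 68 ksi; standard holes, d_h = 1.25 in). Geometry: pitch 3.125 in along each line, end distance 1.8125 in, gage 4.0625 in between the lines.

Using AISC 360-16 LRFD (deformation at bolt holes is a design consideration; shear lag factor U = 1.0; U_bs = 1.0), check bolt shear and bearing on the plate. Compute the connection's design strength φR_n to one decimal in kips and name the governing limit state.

Bolt shear: A_b = π(1.125)²/4 = 0.99402 in². φR_n = 0.75 × 68 × 0.99402 × 4 × 1 = 202.8 kips.
Bearing (0.3125 in plate, F_u = 58 ksi): end bolts L_c = 1.8125 − 1.25/2 = 1.1875, R_n = min(1.2×1.1875×0.3125×58, 2.4×1.125×0.3125×58) = 25.828 kips/bolt; interior L_c = 3.125 − 1.25 = 1.875, R_n = 40.781 kips/bolt. φR_n = 0.75 × (2×25.828 + 2×40.781) = 99.9 kips.
Governing: min(202.8, 99.9) = 99.9 kips → bearing.

99.9 kips (bearing governs)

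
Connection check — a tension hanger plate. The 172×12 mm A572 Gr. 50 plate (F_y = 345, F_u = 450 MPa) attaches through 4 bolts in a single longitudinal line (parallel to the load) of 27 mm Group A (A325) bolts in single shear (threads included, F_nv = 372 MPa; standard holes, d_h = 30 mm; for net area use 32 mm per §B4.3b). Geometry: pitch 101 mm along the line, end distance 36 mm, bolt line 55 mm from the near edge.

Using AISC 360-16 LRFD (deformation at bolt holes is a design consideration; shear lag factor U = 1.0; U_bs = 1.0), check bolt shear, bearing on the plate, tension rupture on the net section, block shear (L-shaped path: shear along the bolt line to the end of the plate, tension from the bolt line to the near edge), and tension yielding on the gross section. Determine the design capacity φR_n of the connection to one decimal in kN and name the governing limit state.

567.0 kN (net-section rupture governs)

Bolt shear: A_b = π(27)²/4 = 572.56 mm². φR_n = 0.75 × 372 × 572.56 × 4 × 1 = 639.0 kN.
Bearing (12 mm plate, F_u = 450 MPa): end bolts L_c = 36 − 30/2 = 21, R_n = min(1.2×21×12×450, 2.4×27×12×450) = 136.08 kN/bolt; interior L_c = 101 − 30 = 71, R_n = 349.92 kN/bolt. φR_n = 0.75 × (1×136.08 + 3×349.92) = 889.4 kN.
Tension rupture (net): A_n = (172 − 1×32)×12 = 1680 mm² (U = 1.0, A_e = A_n). φR_n = 0.75 × 450 × 1680 = 567.0 kN.
Block shear: shear path 1×[36+3×101] = 1×339 mm, A_gv = 4068, A_nv = 1×(339 − 3.5×32)×12 = 2724 mm²; tension to near edge: (55 − 0.5×32)×12 = 468 mm². R_n = min(0.6×450×2724, 0.6×345×4068) + 1.0×450×468 = min(735.48, 842.08) + 210.6 = 946.08 kN. φR_n = 0.75 × 946.08 = 709.6 kN.
Tension yield (gross): A_g = 172×12 = 2064 mm². φR_n = 0.90 × 345 × 2064 = 640.9 kN.
Governing: min(639.0, 889.4, 567.0, 709.6, 640.9) = 567.0 kN → net-section rupture.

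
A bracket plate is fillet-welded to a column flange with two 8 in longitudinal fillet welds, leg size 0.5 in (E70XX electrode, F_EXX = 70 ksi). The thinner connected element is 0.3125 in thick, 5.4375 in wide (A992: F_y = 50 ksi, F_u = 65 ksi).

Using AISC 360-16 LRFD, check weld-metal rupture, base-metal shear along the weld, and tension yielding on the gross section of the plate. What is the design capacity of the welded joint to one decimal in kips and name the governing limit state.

76.5 kips (gross-section yield governs)

Weld metal: throat = 0.707×0.5 = 0.3535 in, L = 2×8 = 16 in. φR_n = 0.75 × 0.6 × 70 × 0.3535 × 16 = 178.2 kips.
Base metal shear (0.3125 in plate): yield φR_n = 1.0×0.6×50×0.3125×16 = 150.0 kips; rupture φR_n = 0.75×0.6×65×0.3125×16 = 146.3 kips; take 146.3 kips (rupture).
Tension yield (gross): A_g = 5.4375×0.3125 = 1.6992 in². φR_n = 0.90 × 50 × 1.6992 = 76.5 kips.
Governing: min(178.2, 146.3, 76.5) = 76.5 kips → gross-section yield.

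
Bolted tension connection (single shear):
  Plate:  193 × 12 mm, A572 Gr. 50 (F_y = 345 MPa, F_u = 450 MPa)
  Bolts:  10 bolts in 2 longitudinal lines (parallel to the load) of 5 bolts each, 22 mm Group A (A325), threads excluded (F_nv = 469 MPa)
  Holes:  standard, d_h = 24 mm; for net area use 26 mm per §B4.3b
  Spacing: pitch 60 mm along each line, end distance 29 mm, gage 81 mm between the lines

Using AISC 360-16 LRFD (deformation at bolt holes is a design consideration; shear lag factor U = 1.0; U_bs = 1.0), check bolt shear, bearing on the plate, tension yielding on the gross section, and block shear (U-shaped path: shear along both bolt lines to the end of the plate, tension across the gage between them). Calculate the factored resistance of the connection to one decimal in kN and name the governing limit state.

719.1 kN (gross-section yield governs)

Bolt shear: A_b = π(22)²/4 = 380.13 mm². φR_n = 0.75 × 469 × 380.13 × 10 × 1 = 1337.1 kN.
Bearing (12 mm plate, F_u = 450 MPa): end bolts L_c = 29 − 24/2 = 17, R_n = min(1.2×17×12×450, 2.4×22×12×450) = 110.16 kN/bolt; interior L_c = 60 − 24 = 36, R_n = 233.28 kN/bolt. φR_n = 0.75 × (2×110.16 + 8×233.28) = 1564.9 kN.
Tension yield (gross): A_g = 193×12 = 2316 mm². φR_n = 0.90 × 345 × 2316 = 719.1 kN.
Block shear: shear path 2×[29+4×60] = 2×269 mm, A_gv = 6456, A_nv = 2×(269 − 4.5×26)×12 = 3648 mm²; tension across gage: (81 − 1×26)×12 = 660 mm². R_n = min(0.6×450×3648, 0.6×345×6456) + 1.0×450×660 = min(984.96, 1336.4) + 297 = 1282 kN. φR_n = 0.75 × 1282 = 961.5 kN.
Governing: min(1337.1, 1564.9, 719.1, 961.5) = 719.1 kN → gross-section yield.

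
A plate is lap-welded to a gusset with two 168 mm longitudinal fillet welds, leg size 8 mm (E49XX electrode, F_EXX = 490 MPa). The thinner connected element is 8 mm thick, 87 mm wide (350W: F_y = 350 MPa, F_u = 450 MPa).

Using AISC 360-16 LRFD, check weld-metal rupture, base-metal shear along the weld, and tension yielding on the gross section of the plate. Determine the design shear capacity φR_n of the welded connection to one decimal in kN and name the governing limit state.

219.2 kN (gross-section yield governs)

Weld metal: throat = 0.707×8 = 5.656 mm, L = 2×168 = 336 mm. φR_n = 0.75 × 0.6 × 490 × 5.656 × 336 = 419.0 kN.
Base metal shear (8 mm plate): yield φR_n = 1.0×0.6×350×8×336 = 564.5 kN; rupture φR_n = 0.75×0.6×450×8×336 = 544.3 kN; take 544.3 kN (rupture).
Tension yield (gross): A_g = 87×8 = 696 mm². φR_n = 0.90 × 350 × 696 = 219.2 kN.
Governing: min(419.0, 544.3, 219.2) = 219.2 kN → gross-section yield.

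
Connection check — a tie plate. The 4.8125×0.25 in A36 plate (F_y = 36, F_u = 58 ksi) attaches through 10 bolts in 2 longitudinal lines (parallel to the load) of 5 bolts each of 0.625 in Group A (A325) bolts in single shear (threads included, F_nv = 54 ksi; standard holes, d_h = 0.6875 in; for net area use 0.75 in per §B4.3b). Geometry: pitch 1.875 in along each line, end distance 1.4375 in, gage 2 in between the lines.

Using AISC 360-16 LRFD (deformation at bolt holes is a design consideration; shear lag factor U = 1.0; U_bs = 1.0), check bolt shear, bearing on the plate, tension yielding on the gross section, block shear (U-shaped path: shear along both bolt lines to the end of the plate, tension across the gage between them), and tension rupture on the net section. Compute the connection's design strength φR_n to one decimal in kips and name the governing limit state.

36.0 kips (net-section rupture governs)

Bolt shear: A_b = π(0.625)²/4 = 0.3068 in². φR_n = 0.75 × 54 × 0.3068 × 10 × 1 = 124.3 kips.
Bearing (0.25 in plate, F_u = 58 ksi): end bolts L_c = 1.4375 − 0.6875/2 = 1.09375, R_n = min(1.2×1.09375×0.25×58, 2.4×0.625×0.25×58) = 19.031 kips/bolt; interior L_c = 1.875 − 0.6875 = 1.1875, R_n = 20.663 kips/bolt. φR_n = 0.75 × (2×19.031 + 8×20.663) = 152.5 kips.
Tension yield (gross): A_g = 4.8125×0.25 = 1.2031 in². φR_n = 0.90 × 36 × 1.2031 = 39.0 kips.
Block shear: shear path 2×[1.4375+4×1.875] = 2×8.9375 in, A_gv = 4.4688, A_nv = 2×(8.9375 − 4.5×0.75)×0.25 = 2.7813 in²; tension across gage: (2 − 1×0.75)×0.25 = 0.3125 in². R_n = min(0.6×58×2.7813, 0.6×36×4.4688) + 1.0×58×0.3125 = min(96.789, 96.526) + 18.125 = 114.65 kips. φR_n = 0.75 × 114.65 = 86.0 kips.
Tension rupture (net): A_n = (4.8125 − 2×0.75)×0.25 = 0.82813 in² (U = 1.0, A_e = A_n). φR_n = 0.75 × 58 × 0.82813 = 36.0 kips.
Governing: min(124.3, 152.5, 39.0, 86.0, 36.0) = 36.0 kips → net-section rupture.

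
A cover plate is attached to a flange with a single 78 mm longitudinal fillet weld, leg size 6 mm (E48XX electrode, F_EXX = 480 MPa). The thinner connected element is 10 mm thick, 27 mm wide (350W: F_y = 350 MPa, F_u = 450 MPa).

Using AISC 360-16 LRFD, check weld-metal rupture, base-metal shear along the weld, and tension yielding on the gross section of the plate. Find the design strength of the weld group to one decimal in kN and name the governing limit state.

Weld metal: throat = 0.707×6 = 4.242 mm, L = 78 mm. φR_n = 0.75 × 0.6 × 480 × 4.242 × 78 = 71.5 kN.
Base metal shear (10 mm plate): yield φR_n = 1.0×0.6×350×10×78 = 163.8 kN; rupture φR_n = 0.75×0.6×450×10×78 = 158.0 kN; take 158.0 kN (rupture).
Tension yield (gross): A_g = 27×10 = 270 mm². φR_n = 0.90 × 350 × 270 = 85.1 kN.
Governing: min(71.5, 158.0, 85.1) = 71.5 kN → weld metal.

71.5 kN (weld metal governs)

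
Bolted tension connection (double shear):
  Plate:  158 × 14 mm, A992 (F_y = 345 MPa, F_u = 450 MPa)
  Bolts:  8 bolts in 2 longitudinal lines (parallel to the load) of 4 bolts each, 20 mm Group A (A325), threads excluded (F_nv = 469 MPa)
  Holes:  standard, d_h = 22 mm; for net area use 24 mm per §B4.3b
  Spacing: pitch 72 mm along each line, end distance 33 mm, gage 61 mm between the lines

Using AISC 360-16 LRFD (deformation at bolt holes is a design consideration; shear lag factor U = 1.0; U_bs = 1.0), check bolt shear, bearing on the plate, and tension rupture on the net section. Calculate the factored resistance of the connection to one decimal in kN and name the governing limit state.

Bolt shear: A_b = π(20)²/4 = 314.16 mm². φR_n = 0.75 × 469 × 314.16 × 8 × 2 = 1768.1 kN.
Bearing (14 mm plate, F_u = 450 MPa): end bolts L_c = 33 − 22/2 = 22, R_n = min(1.2×22×14×450, 2.4×20×14×450) = 166.32 kN/bolt; interior L_c = 72 − 22 = 50, R_n = 302.4 kN/bolt. φR_n = 0.75 × (2×166.32 + 6×302.4) = 1610.3 kN.
Tension rupture (net): A_n = (158 − 2×24)×14 = 1540 mm² (U = 1.0, A_e = A_n). φR_n = 0.75 × 450 × 1540 = 519.8 kN.
Governing: min(1768.1, 1610.3, 519.8) = 519.8 kN → net-section rupture.

519.8 kN (net-section rupture governs)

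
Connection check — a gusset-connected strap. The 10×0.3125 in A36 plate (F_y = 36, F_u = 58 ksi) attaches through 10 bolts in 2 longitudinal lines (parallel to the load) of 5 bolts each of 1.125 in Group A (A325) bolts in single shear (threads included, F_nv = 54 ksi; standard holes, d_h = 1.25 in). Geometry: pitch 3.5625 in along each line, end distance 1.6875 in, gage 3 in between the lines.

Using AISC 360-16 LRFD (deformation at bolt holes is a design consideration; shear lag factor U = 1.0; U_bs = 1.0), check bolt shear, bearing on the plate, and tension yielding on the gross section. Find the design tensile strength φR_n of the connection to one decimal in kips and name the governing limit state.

101.3 kips (gross-section yield governs)

Bolt shear: A_b = π(1.125)²/4 = 0.99402 in². φR_n = 0.75 × 54 × 0.99402 × 10 × 1 = 402.6 kips.
Bearing (0.3125 in plate, F_u = 58 ksi): end bolts L_c = 1.6875 − 1.25/2 = 1.0625, R_n = min(1.2×1.0625×0.3125×58, 2.4×1.125×0.3125×58) = 23.109 kips/bolt; interior L_c = 3.5625 − 1.25 = 2.3125, R_n = 48.938 kips/bolt. φR_n = 0.75 × (2×23.109 + 8×48.938) = 328.3 kips.
Tension yield (gross): A_g = 10×0.3125 = 3.125 in². φR_n = 0.90 × 36 × 3.125 = 101.3 kips.
Governing: min(402.6, 328.3, 101.3) = 101.3 kips → gross-section yield.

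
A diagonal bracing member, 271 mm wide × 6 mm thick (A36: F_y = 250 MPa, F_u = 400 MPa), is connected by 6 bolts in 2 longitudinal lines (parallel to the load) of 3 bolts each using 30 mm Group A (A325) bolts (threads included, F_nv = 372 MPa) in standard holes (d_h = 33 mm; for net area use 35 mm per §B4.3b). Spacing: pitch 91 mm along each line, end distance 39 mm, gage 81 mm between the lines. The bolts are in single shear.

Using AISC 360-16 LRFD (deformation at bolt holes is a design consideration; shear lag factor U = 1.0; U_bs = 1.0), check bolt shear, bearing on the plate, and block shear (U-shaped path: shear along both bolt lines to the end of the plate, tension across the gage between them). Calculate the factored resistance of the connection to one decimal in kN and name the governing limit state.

Bolt shear: A_b = π(30)²/4 = 706.86 mm². φR_n = 0.75 × 372 × 706.86 × 6 × 1 = 1183.3 kN.
Bearing (6 mm plate, F_u = 400 MPa): end bolts L_c = 39 − 33/2 = 22.5, R_n = min(1.2×22.5×6×400, 2.4×30×6×400) = 64.8 kN/bolt; interior L_c = 91 − 33 = 58, R_n = 167.04 kN/bolt. φR_n = 0.75 × (2×64.8 + 4×167.04) = 598.3 kN.
Block shear: shear path 2×[39+2×91] = 2×221 mm, A_gv = 2652, A_nv = 2×(221 − 2.5×35)×6 = 1602 mm²; tension across gage: (81 − 1×35)×6 = 276 mm². R_n = min(0.6×400×1602, 0.6×250×2652) + 1.0×400×276 = min(384.48, 397.8) + 110.4 = 494.88 kN. φR_n = 0.75 × 494.88 = 371.2 kN.
Governing: min(1183.3, 598.3, 371.2) = 371.2 kN → block shear.

371.2 kN (block shear governs)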